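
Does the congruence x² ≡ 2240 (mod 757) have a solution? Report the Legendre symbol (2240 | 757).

Euler's criterion: (2240/757) ≡ 726^378 (mod 757).
726^2 ≡ 204 (mod 757)
726^4 ≡ 738 (mod 757)
726^8 ≡ 361 (mod 757)
726^16 ≡ 117 (mod 757)
726^32 ≡ 63 (mod 757)
726^64 ≡ 184 (mod 757)
726^128 ≡ 548 (mod 757)
726^256 ≡ 532 (mod 757)
726^378 = 726^(256+64+32+16+8+2) ≡ 756 (mod 757).
Result is 756 ≡ −1, so (2240/757) = −1.

-1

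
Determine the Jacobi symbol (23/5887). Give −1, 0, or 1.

Reciprocity: 23 ≡ 3 and 5887 ≡ 3 (mod 4), so (23/5887) = −(5887/23).
Reduce top mod 23: now compute (22/23).
Pull out 2: since 23 ≡ 7 (mod 8), (2/23) = +1.
Reciprocity: 11 ≡ 3 and 23 ≡ 3 (mod 4), so (11/23) = −(23/11).
Reduce top mod 11: now compute (1/11).
Reached (1/11) = 1. Collecting the sign flips along the way, the symbol is +1.

1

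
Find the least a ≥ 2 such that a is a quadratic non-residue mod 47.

(2/47) = +1, so 2 is a residue.
(3/47) = +1, so 3 is a residue.
(4/47) = +1, so 4 is a residue.
(5/47) = −1, so 5 is the smallest positive non-residue mod 47.

5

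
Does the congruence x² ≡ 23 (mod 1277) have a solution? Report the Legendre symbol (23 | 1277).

Reciprocity: 23 ≡ 3 and 1277 ≡ 1 (mod 4), so (23/1277) = +(1277/23).
Reduce top mod 23: now compute (12/23).
Pull out 2^2: since 23 ≡ 7 (mod 8), (2/23) = +1, so (2/23)^2 = +1.
Reciprocity: 3 ≡ 3 and 23 ≡ 3 (mod 4), so (3/23) = −(23/3).
Reduce top mod 3: now compute (2/3).
Pull out 2: since 3 ≡ 3 (mod 8), (2/3) = -1.
Reached (1/3) = 1. Collecting the sign flips along the way, the symbol is +1.

1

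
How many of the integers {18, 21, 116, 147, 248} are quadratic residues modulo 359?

2

(18/359) = +1 → QR.
(21/359) = -1 → non-residue.
(116/359) = -1 → non-residue.
(147/359) = +1 → QR.
(248/359) = -1 → non-residue.
Total quadratic residues among the 5: 2.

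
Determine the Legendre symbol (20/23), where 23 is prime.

-1

Euler's criterion: (20/23) ≡ 20^11 (mod 23).
20^2 ≡ 9 (mod 23)
20^4 ≡ 12 (mod 23)
20^8 ≡ 6 (mod 23)
20^11 = 20^(8+2+1) ≡ 22 (mod 23).
Result is 22 ≡ −1, so (20/23) = −1.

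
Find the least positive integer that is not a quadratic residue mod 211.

(2/211) = −1, so 2 is the smallest positive non-residue mod 211.

2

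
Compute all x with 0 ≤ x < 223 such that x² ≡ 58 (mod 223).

Since 223 ≡ 3 (mod 4), a square root of 58 is 58^((223+1)/4) = 58^56 mod 223.
Repeated squaring: 58^2≡19, 58^4≡138, 58^8≡89, 58^16≡116, 58^32≡76 (mod 223).
58^56 = 58^(32+16+8) ≡ 110 (mod 223).
Check: 110² = 12100 ≡ 58 (mod 223). The two roots are 110 and 113.

110, 113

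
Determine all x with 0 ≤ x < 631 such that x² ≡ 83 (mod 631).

260, 371

Since 631 ≡ 3 (mod 4), a square root of 83 is 83^((631+1)/4) = 83^158 mod 631.
Repeated squaring: 83^2≡579, 83^4≡180, 83^8≡219, 83^16≡5, 83^32≡25, 83^64≡625, 83^128≡36 (mod 631).
83^158 = 83^(128+16+8+4+2) ≡ 371 (mod 631).
Check: 371² = 137641 ≡ 83 (mod 631). The two roots are 260 and 371.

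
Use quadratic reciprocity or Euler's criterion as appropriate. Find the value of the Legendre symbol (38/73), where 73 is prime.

1

Pull out 2: since 73 ≡ 1 (mod 8), (2/73) = +1.
Reciprocity: 19 ≡ 3 and 73 ≡ 1 (mod 4), so (19/73) = +(73/19).
Reduce top mod 19: now compute (16/19).
Pull out 2^4: since 19 ≡ 3 (mod 8), (2/19) = -1, so (2/19)^4 = +1.
Reached (1/19) = 1. Collecting the sign flips along the way, the symbol is +1.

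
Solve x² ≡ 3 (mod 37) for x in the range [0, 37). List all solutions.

37 ≡ 1 (mod 4), so we find a root by search.
Trying successive values, 15² = 225 ≡ 3 (mod 37). The other root is 37 − 15 = 22.

15, 22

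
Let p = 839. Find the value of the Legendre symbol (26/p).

-1

Euler's criterion: (26/839) ≡ 26^419 (mod 839).
26^2 ≡ 676 (mod 839)
26^4 ≡ 560 (mod 839)
26^8 ≡ 653 (mod 839)
26^16 ≡ 197 (mod 839)
26^32 ≡ 215 (mod 839)
26^64 ≡ 80 (mod 839)
26^128 ≡ 527 (mod 839)
26^256 ≡ 20 (mod 839)
26^419 = 26^(256+128+32+2+1) ≡ 838 (mod 839).
Result is 838 ≡ −1, so (26/839) = −1.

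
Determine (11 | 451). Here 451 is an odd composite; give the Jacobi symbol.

Reciprocity: 11 ≡ 3 and 451 ≡ 3 (mod 4), so (11/451) = −(451/11).
Reduce top mod 11: now compute (0/11).
Top reduces to 0: gcd > 1, so the symbol is 0.

0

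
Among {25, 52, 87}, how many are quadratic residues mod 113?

(25/113) = +1 → QR.
(52/113) = +1 → QR.
(87/113) = +1 → QR.
Total quadratic residues among the 3: 3.

3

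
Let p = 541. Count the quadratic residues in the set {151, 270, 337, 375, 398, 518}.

4

(151/541) = +1 → QR.
(270/541) = -1 → non-residue.
(337/541) = -1 → non-residue.
(375/541) = +1 → QR.
(398/541) = +1 → QR.
(518/541) = +1 → QR.
Total quadratic residues among the 6: 4.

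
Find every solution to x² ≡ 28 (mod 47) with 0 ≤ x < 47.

Since 47 ≡ 3 (mod 4), a square root of 28 is 28^((47+1)/4) = 28^12 mod 47.
Repeated squaring: 28^2≡32, 28^4≡37, 28^8≡6 (mod 47).
28^12 = 28^(8+4) ≡ 34 (mod 47).
Check: 34² = 1156 ≡ 28 (mod 47). The two roots are 13 and 34.

13, 34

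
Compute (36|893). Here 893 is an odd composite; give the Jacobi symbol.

1

Pull out 2^2: since 893 ≡ 5 (mod 8), (2/893) = -1, so (2/893)^2 = +1.
Reciprocity: 9 ≡ 1 and 893 ≡ 1 (mod 4), so (9/893) = +(893/9).
Reduce top mod 9: now compute (2/9).
Pull out 2: since 9 ≡ 1 (mod 8), (2/9) = +1.
Reached (1/9) = 1. Collecting the sign flips along the way, the symbol is +1.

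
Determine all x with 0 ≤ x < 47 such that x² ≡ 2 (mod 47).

7, 40

Since 47 ≡ 3 (mod 4), a square root of 2 is 2^((47+1)/4) = 2^12 mod 47.
Repeated squaring: 2^2≡4, 2^4≡16, 2^8≡21 (mod 47).
2^12 = 2^(8+4) ≡ 7 (mod 47).
Check: 7² = 49 ≡ 2 (mod 47). The two roots are 7 and 40.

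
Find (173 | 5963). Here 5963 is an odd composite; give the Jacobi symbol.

1

Reciprocity: 173 ≡ 1 and 5963 ≡ 3 (mod 4), so (173/5963) = +(5963/173).
Reduce top mod 173: now compute (81/173).
Reciprocity: 81 ≡ 1 and 173 ≡ 1 (mod 4), so (81/173) = +(173/81).
Reduce top mod 81: now compute (11/81).
Reciprocity: 11 ≡ 3 and 81 ≡ 1 (mod 4), so (11/81) = +(81/11).
Reduce top mod 11: now compute (4/11).
Pull out 2^2: since 11 ≡ 3 (mod 8), (2/11) = -1, so (2/11)^2 = +1.
Reached (1/11) = 1. Collecting the sign flips along the way, the symbol is +1.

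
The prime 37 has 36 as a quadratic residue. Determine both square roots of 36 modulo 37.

37 ≡ 1 (mod 4), so we find a root by search.
Trying successive values, 6² = 36 ≡ 36 (mod 37). The other root is 37 − 6 = 31.

6, 31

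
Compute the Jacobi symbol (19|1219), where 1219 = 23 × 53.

Reciprocity: 19 ≡ 3 and 1219 ≡ 3 (mod 4), so (19/1219) = −(1219/19).
Reduce top mod 19: now compute (3/19).
Reciprocity: 3 ≡ 3 and 19 ≡ 3 (mod 4), so (3/19) = −(19/3).
Reduce top mod 3: now compute (1/3).
Reached (1/3) = 1. Collecting the sign flips along the way, the symbol is +1.

1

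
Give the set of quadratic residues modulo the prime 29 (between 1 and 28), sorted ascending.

1,4,5,6,7,9,13,16,20,22,23,24,25,28

Square k = 1,…,14 (k and 29−k give the same square):
1²=1, 2²=4, 3²=9, 4²=16, 5²=25, 6²≡7, 7²≡20, 8²≡6, 9²≡23, 10²≡13, 11²≡5, 12²≡28, 13²≡24, 14²≡22 (mod 29).
So the quadratic residues mod 29 are {1, 4, 5, 6, 7, 9, 13, 16, 20, 22, 23, 24, 25, 28}.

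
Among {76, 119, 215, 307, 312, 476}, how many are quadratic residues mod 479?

(76/479) = -1 → non-residue.
(119/479) = -1 → non-residue.
(215/479) = -1 → non-residue.
(307/479) = +1 → QR.
(312/479) = -1 → non-residue.
(476/479) = -1 → non-residue.
Total quadratic residues among the 6: 1.

1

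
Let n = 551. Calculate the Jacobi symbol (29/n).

0

Reciprocity: 29 ≡ 1 and 551 ≡ 3 (mod 4), so (29/551) = +(551/29).
Reduce top mod 29: now compute (0/29).
Top reduces to 0: gcd > 1, so the symbol is 0.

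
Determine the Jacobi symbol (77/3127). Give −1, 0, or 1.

-1

Reciprocity: 77 ≡ 1 and 3127 ≡ 3 (mod 4), so (77/3127) = +(3127/77).
Reduce top mod 77: now compute (47/77).
Reciprocity: 47 ≡ 3 and 77 ≡ 1 (mod 4), so (47/77) = +(77/47).
Reduce top mod 47: now compute (30/47).
Pull out 2: since 47 ≡ 7 (mod 8), (2/47) = +1.
Reciprocity: 15 ≡ 3 and 47 ≡ 3 (mod 4), so (15/47) = −(47/15).
Reduce top mod 15: now compute (2/15).
Pull out 2: since 15 ≡ 7 (mod 8), (2/15) = +1.
Reached (1/15) = 1. Collecting the sign flips along the way, the symbol is -1.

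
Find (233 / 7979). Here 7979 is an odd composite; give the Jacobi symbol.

Reciprocity: 233 ≡ 1 and 7979 ≡ 3 (mod 4), so (233/7979) = +(7979/233).
Reduce top mod 233: now compute (57/233).
Reciprocity: 57 ≡ 1 and 233 ≡ 1 (mod 4), so (57/233) = +(233/57).
Reduce top mod 57: now compute (5/57).
Reciprocity: 5 ≡ 1 and 57 ≡ 1 (mod 4), so (5/57) = +(57/5).
Reduce top mod 5: now compute (2/5).
Pull out 2: since 5 ≡ 5 (mod 8), (2/5) = -1.
Reached (1/5) = 1. Collecting the sign flips along the way, the symbol is -1.

-1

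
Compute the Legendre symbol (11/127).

1

Euler's criterion: (11/127) ≡ 11^63 (mod 127).
11^2 ≡ 121 (mod 127)
11^4 ≡ 36 (mod 127)
11^8 ≡ 26 (mod 127)
11^16 ≡ 41 (mod 127)
11^32 ≡ 30 (mod 127)
11^63 = 11^(32+16+8+4+2+1) ≡ 1 (mod 127).
Result is 1, so (11/127) = 1.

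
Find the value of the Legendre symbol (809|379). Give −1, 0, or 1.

First reduce: 809 ≡ 51 (mod 379).
Reciprocity: 51 ≡ 3 and 379 ≡ 3 (mod 4), so (51/379) = −(379/51).
Reduce top mod 51: now compute (22/51).
Pull out 2: since 51 ≡ 3 (mod 8), (2/51) = -1.
Reciprocity: 11 ≡ 3 and 51 ≡ 3 (mod 4), so (11/51) = −(51/11).
Reduce top mod 11: now compute (7/11).
Reciprocity: 7 ≡ 3 and 11 ≡ 3 (mod 4), so (7/11) = −(11/7).
Reduce top mod 7: now compute (4/7).
Pull out 2^2: since 7 ≡ 7 (mod 8), (2/7) = +1, so (2/7)^2 = +1.
Reached (1/7) = 1. Collecting the sign flips along the way, the symbol is +1.

1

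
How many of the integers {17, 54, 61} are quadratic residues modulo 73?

2

(17/73) = -1 → non-residue.
(54/73) = +1 → QR.
(61/73) = +1 → QR.
Total quadratic residues among the 3: 2.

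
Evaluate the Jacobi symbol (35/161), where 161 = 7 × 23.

Reciprocity: 35 ≡ 3 and 161 ≡ 1 (mod 4), so (35/161) = +(161/35).
Reduce top mod 35: now compute (21/35).
Reciprocity: 21 ≡ 1 and 35 ≡ 3 (mod 4), so (21/35) = +(35/21).
Reduce top mod 21: now compute (14/21).
Pull out 2: since 21 ≡ 5 (mod 8), (2/21) = -1.
Reciprocity: 7 ≡ 3 and 21 ≡ 1 (mod 4), so (7/21) = +(21/7).
Reduce top mod 7: now compute (0/7).
Top reduces to 0: gcd > 1, so the symbol is 0.

0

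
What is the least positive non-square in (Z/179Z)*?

(2/179) = −1, so 2 is the smallest positive non-residue mod 179.

2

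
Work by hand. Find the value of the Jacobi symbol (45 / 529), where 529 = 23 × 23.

Reciprocity: 45 ≡ 1 and 529 ≡ 1 (mod 4), so (45/529) = +(529/45).
Reduce top mod 45: now compute (34/45).
Pull out 2: since 45 ≡ 5 (mod 8), (2/45) = -1.
Reciprocity: 17 ≡ 1 and 45 ≡ 1 (mod 4), so (17/45) = +(45/17).
Reduce top mod 17: now compute (11/17).
Reciprocity: 11 ≡ 3 and 17 ≡ 1 (mod 4), so (11/17) = +(17/11).
Reduce top mod 11: now compute (6/11).
Pull out 2: since 11 ≡ 3 (mod 8), (2/11) = -1.
Reciprocity: 3 ≡ 3 and 11 ≡ 3 (mod 4), so (3/11) = −(11/3).
Reduce top mod 3: now compute (2/3).
Pull out 2: since 3 ≡ 3 (mod 8), (2/3) = -1.
Reached (1/3) = 1. Collecting the sign flips along the way, the symbol is +1.

1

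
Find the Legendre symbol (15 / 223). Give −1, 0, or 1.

Reciprocity: 15 ≡ 3 and 223 ≡ 3 (mod 4), so (15/223) = −(223/15).
Reduce top mod 15: now compute (13/15).
Reciprocity: 13 ≡ 1 and 15 ≡ 3 (mod 4), so (13/15) = +(15/13).
Reduce top mod 13: now compute (2/13).
Pull out 2: since 13 ≡ 5 (mod 8), (2/13) = -1.
Reached (1/13) = 1. Collecting the sign flips along the way, the symbol is +1.

1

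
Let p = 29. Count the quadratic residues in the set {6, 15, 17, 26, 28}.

2

(6/29) = +1 → QR.
(15/29) = -1 → non-residue.
(17/29) = -1 → non-residue.
(26/29) = -1 → non-residue.
(28/29) = +1 → QR.
Total quadratic residues among the 5: 2.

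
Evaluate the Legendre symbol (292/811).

1

Pull out 2^2: since 811 ≡ 3 (mod 8), (2/811) = -1, so (2/811)^2 = +1.
Reciprocity: 73 ≡ 1 and 811 ≡ 3 (mod 4), so (73/811) = +(811/73).
Reduce top mod 73: now compute (8/73).
Pull out 2^3: since 73 ≡ 1 (mod 8), (2/73) = +1, so (2/73)^3 = +1.
Reached (1/73) = 1. Collecting the sign flips along the way, the symbol is +1.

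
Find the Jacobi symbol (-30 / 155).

0

First reduce: -30 ≡ 125 (mod 155).
Reciprocity: 125 ≡ 1 and 155 ≡ 3 (mod 4), so (125/155) = +(155/125).
Reduce top mod 125: now compute (30/125).
Pull out 2: since 125 ≡ 5 (mod 8), (2/125) = -1.
Reciprocity: 15 ≡ 3 and 125 ≡ 1 (mod 4), so (15/125) = +(125/15).
Reduce top mod 15: now compute (5/15).
Reciprocity: 5 ≡ 1 and 15 ≡ 3 (mod 4), so (5/15) = +(15/5).
Reduce top mod 5: now compute (0/5).
Top reduces to 0: gcd > 1, so the symbol is 0.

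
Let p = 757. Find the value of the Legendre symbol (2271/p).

0

First reduce: 2271 ≡ 0 (mod 757).
Top reduces to 0: gcd > 1, so the symbol is 0.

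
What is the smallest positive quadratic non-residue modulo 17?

(2/17) = +1, so 2 is a residue.
(3/17) = −1, so 3 is the smallest positive non-residue mod 17.

3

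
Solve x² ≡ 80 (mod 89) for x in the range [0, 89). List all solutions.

13, 76

89 ≡ 1 (mod 4), so we find a root by search.
Trying successive values, 13² = 169 ≡ 80 (mod 89). The other root is 89 − 13 = 76.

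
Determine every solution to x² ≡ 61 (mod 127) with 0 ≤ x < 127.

Since 127 ≡ 3 (mod 4), a square root of 61 is 61^((127+1)/4) = 61^32 mod 127.
Repeated squaring: 61^2≡38, 61^4≡47, 61^8≡50, 61^16≡87, 61^32≡76 (mod 127).
61^32 = 61^(32) ≡ 76 (mod 127).
Check: 76² = 5776 ≡ 61 (mod 127). The two roots are 51 and 76.

51, 76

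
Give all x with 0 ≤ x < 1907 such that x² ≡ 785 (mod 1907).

463, 1444

Since 1907 ≡ 3 (mod 4), a square root of 785 is 785^((1907+1)/4) = 785^477 mod 1907.
Repeated squaring: 785^2≡264, 785^4≡1044, 785^8≡1039, 785^16≡159, 785^32≡490, 785^64≡1725, 785^128≡705, 785^256≡1205 (mod 1907).
785^477 = 785^(256+128+64+16+8+4+1) ≡ 1444 (mod 1907).
Check: 1444² = 2085136 ≡ 785 (mod 1907). The two roots are 463 and 1444.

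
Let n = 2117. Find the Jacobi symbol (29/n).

0

Reciprocity: 29 ≡ 1 and 2117 ≡ 1 (mod 4), so (29/2117) = +(2117/29).
Reduce top mod 29: now compute (0/29).
Top reduces to 0: gcd > 1, so the symbol is 0.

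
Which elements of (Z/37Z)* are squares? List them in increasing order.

Square k = 1,…,18 (k and 37−k give the same square):
1²=1, 2²=4, 3²=9, 4²=16, 5²=25, 6²=36, 7²≡12, 8²≡27, 9²≡7, 10²≡26, 11²≡10, 12²≡33, 13²≡21, 14²≡11, 15²≡3, 16²≡34, 17²≡30, 18²≡28 (mod 37).
So the quadratic residues mod 37 are {1, 3, 4, 7, 9, 10, 11, 12, 16, 21, 25, 26, 27, 28, 30, 33, 34, 36}.

1,3,4,7,9,10,11,12,16,21,25,26,27,28,30,33,34,36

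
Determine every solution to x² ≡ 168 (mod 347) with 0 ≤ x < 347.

140, 207

Since 347 ≡ 3 (mod 4), a square root of 168 is 168^((347+1)/4) = 168^87 mod 347.
Repeated squaring: 168^2≡117, 168^4≡156, 168^8≡46, 168^16≡34, 168^32≡115, 168^64≡39 (mod 347).
168^87 = 168^(64+16+4+2+1) ≡ 140 (mod 347).
Check: 140² = 19600 ≡ 168 (mod 347). The two roots are 140 and 207.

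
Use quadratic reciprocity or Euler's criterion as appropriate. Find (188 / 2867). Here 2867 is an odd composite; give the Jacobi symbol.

0

Pull out 2^2: since 2867 ≡ 3 (mod 8), (2/2867) = -1, so (2/2867)^2 = +1.
Reciprocity: 47 ≡ 3 and 2867 ≡ 3 (mod 4), so (47/2867) = −(2867/47).
Reduce top mod 47: now compute (0/47).
Top reduces to 0: gcd > 1, so the symbol is 0.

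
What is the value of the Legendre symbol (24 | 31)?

Euler's criterion: (24/31) ≡ 24^15 (mod 31).
24^2 ≡ 18 (mod 31)
24^4 ≡ 14 (mod 31)
24^8 ≡ 10 (mod 31)
24^15 = 24^(8+4+2+1) ≡ 30 (mod 31).
Result is 30 ≡ −1, so (24/31) = −1.

-1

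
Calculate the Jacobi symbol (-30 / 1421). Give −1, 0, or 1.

1

First reduce: -30 ≡ 1391 (mod 1421).
Reciprocity: 1391 ≡ 3 and 1421 ≡ 1 (mod 4), so (1391/1421) = +(1421/1391).
Reduce top mod 1391: now compute (30/1391).
Pull out 2: since 1391 ≡ 7 (mod 8), (2/1391) = +1.
Reciprocity: 15 ≡ 3 and 1391 ≡ 3 (mod 4), so (15/1391) = −(1391/15).
Reduce top mod 15: now compute (11/15).
Reciprocity: 11 ≡ 3 and 15 ≡ 3 (mod 4), so (11/15) = −(15/11).
Reduce top mod 11: now compute (4/11).
Pull out 2^2: since 11 ≡ 3 (mod 8), (2/11) = -1, so (2/11)^2 = +1.
Reached (1/11) = 1. Collecting the sign flips along the way, the symbol is +1.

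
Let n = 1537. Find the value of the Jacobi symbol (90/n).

-1

Pull out 2: since 1537 ≡ 1 (mod 8), (2/1537) = +1.
Reciprocity: 45 ≡ 1 and 1537 ≡ 1 (mod 4), so (45/1537) = +(1537/45).
Reduce top mod 45: now compute (7/45).
Reciprocity: 7 ≡ 3 and 45 ≡ 1 (mod 4), so (7/45) = +(45/7).
Reduce top mod 7: now compute (3/7).
Reciprocity: 3 ≡ 3 and 7 ≡ 3 (mod 4), so (3/7) = −(7/3).
Reduce top mod 3: now compute (1/3).
Reached (1/3) = 1. Collecting the sign flips along the way, the symbol is -1.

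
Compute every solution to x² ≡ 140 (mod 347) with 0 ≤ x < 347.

Since 347 ≡ 3 (mod 4), a square root of 140 is 140^((347+1)/4) = 140^87 mod 347.
Repeated squaring: 140^2≡168, 140^4≡117, 140^8≡156, 140^16≡46, 140^32≡34, 140^64≡115 (mod 347).
140^87 = 140^(64+16+4+2+1) ≡ 293 (mod 347).
Check: 293² = 85849 ≡ 140 (mod 347). The two roots are 54 and 293.

54, 293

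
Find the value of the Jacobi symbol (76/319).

1

Pull out 2^2: since 319 ≡ 7 (mod 8), (2/319) = +1, so (2/319)^2 = +1.
Reciprocity: 19 ≡ 3 and 319 ≡ 3 (mod 4), so (19/319) = −(319/19).
Reduce top mod 19: now compute (15/19).
Reciprocity: 15 ≡ 3 and 19 ≡ 3 (mod 4), so (15/19) = −(19/15).
Reduce top mod 15: now compute (4/15).
Pull out 2^2: since 15 ≡ 7 (mod 8), (2/15) = +1, so (2/15)^2 = +1.
Reached (1/15) = 1. Collecting the sign flips along the way, the symbol is +1.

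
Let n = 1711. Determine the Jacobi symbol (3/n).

-1

Reciprocity: 3 ≡ 3 and 1711 ≡ 3 (mod 4), so (3/1711) = −(1711/3).
Reduce top mod 3: now compute (1/3).
Reached (1/3) = 1. Collecting the sign flips along the way, the symbol is -1.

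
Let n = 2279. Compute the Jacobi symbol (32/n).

1

Pull out 2^5: since 2279 ≡ 7 (mod 8), (2/2279) = +1, so (2/2279)^5 = +1.
Reached (1/2279) = 1. Collecting the sign flips along the way, the symbol is +1.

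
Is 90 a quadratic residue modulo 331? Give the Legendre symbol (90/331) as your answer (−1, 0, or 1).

-1

Pull out 2: since 331 ≡ 3 (mod 8), (2/331) = -1.
Reciprocity: 45 ≡ 1 and 331 ≡ 3 (mod 4), so (45/331) = +(331/45).
Reduce top mod 45: now compute (16/45).
Pull out 2^4: since 45 ≡ 5 (mod 8), (2/45) = -1, so (2/45)^4 = +1.
Reached (1/45) = 1. Collecting the sign flips along the way, the symbol is -1.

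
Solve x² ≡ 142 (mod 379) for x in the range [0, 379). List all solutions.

30, 349

Since 379 ≡ 3 (mod 4), a square root of 142 is 142^((379+1)/4) = 142^95 mod 379.
Repeated squaring: 142^2≡77, 142^4≡244, 142^8≡33, 142^16≡331, 142^32≡30, 142^64≡142 (mod 379).
142^95 = 142^(64+16+8+4+2+1) ≡ 30 (mod 379).
Check: 30² = 900 ≡ 142 (mod 379). The two roots are 30 and 349.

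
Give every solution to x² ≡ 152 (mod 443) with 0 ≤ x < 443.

Since 443 ≡ 3 (mod 4), a square root of 152 is 152^((443+1)/4) = 152^111 mod 443.
Repeated squaring: 152^2≡68, 152^4≡194, 152^8≡424, 152^16≡361, 152^32≡79, 152^64≡39 (mod 443).
152^111 = 152^(64+32+8+4+2+1) ≡ 174 (mod 443).
Check: 174² = 30276 ≡ 152 (mod 443). The two roots are 174 and 269.

174, 269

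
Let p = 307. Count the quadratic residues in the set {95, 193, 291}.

0

(95/307) = -1 → non-residue.
(193/307) = -1 → non-residue.
(291/307) = -1 → non-residue.
Total quadratic residues among the 3: 0.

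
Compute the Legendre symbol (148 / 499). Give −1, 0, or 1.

Pull out 2^2: since 499 ≡ 3 (mod 8), (2/499) = -1, so (2/499)^2 = +1.
Reciprocity: 37 ≡ 1 and 499 ≡ 3 (mod 4), so (37/499) = +(499/37).
Reduce top mod 37: now compute (18/37).
Pull out 2: since 37 ≡ 5 (mod 8), (2/37) = -1.
Reciprocity: 9 ≡ 1 and 37 ≡ 1 (mod 4), so (9/37) = +(37/9).
Reduce top mod 9: now compute (1/9).
Reached (1/9) = 1. Collecting the sign flips along the way, the symbol is -1.

-1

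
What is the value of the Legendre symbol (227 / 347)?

Euler's criterion: (227/347) ≡ 227^173 (mod 347).
227^2 ≡ 173 (mod 347)
227^4 ≡ 87 (mod 347)
227^8 ≡ 282 (mod 347)
227^16 ≡ 61 (mod 347)
227^32 ≡ 251 (mod 347)
227^64 ≡ 194 (mod 347)
227^128 ≡ 160 (mod 347)
227^173 = 227^(128+32+8+4+1) ≡ 346 (mod 347).
Result is 346 ≡ −1, so (227/347) = −1.

-1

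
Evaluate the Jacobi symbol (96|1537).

1

Pull out 2^5: since 1537 ≡ 1 (mod 8), (2/1537) = +1, so (2/1537)^5 = +1.
Reciprocity: 3 ≡ 3 and 1537 ≡ 1 (mod 4), so (3/1537) = +(1537/3).
Reduce top mod 3: now compute (1/3).
Reached (1/3) = 1. Collecting the sign flips along the way, the symbol is +1.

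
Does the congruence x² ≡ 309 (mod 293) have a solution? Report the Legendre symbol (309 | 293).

First reduce: 309 ≡ 16 (mod 293).
Pull out 2^4: since 293 ≡ 5 (mod 8), (2/293) = -1, so (2/293)^4 = +1.
Reached (1/293) = 1. Collecting the sign flips along the way, the symbol is +1.

1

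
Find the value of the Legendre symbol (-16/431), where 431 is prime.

Euler's criterion: (-16/431) ≡ 415^215 (mod 431).
415^2 ≡ 256 (mod 431)
415^4 ≡ 24 (mod 431)
415^8 ≡ 145 (mod 431)
415^16 ≡ 337 (mod 431)
415^32 ≡ 216 (mod 431)
415^64 ≡ 108 (mod 431)
415^128 ≡ 27 (mod 431)
415^215 = 415^(128+64+16+4+2+1) ≡ 430 (mod 431).
Result is 430 ≡ −1, so (-16/431) = −1.

-1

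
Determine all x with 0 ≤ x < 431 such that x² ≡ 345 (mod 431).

50, 381

Since 431 ≡ 3 (mod 4), a square root of 345 is 345^((431+1)/4) = 345^108 mod 431.
Repeated squaring: 345^2≡69, 345^4≡20, 345^8≡400, 345^16≡99, 345^32≡319, 345^64≡45 (mod 431).
345^108 = 345^(64+32+8+4) ≡ 50 (mod 431).
Check: 50² = 2500 ≡ 345 (mod 431). The two roots are 50 and 381.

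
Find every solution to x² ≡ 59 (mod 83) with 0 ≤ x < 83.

15, 68

Since 83 ≡ 3 (mod 4), a square root of 59 is 59^((83+1)/4) = 59^21 mod 83.
Repeated squaring: 59^2≡78, 59^4≡25, 59^8≡44, 59^16≡27 (mod 83).
59^21 = 59^(16+4+1) ≡ 68 (mod 83).
Check: 68² = 4624 ≡ 59 (mod 83). The two roots are 15 and 68.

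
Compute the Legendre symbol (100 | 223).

1

Pull out 2^2: since 223 ≡ 7 (mod 8), (2/223) = +1, so (2/223)^2 = +1.
Reciprocity: 25 ≡ 1 and 223 ≡ 3 (mod 4), so (25/223) = +(223/25).
Reduce top mod 25: now compute (23/25).
Reciprocity: 23 ≡ 3 and 25 ≡ 1 (mod 4), so (23/25) = +(25/23).
Reduce top mod 23: now compute (2/23).
Pull out 2: since 23 ≡ 7 (mod 8), (2/23) = +1.
Reached (1/23) = 1. Collecting the sign flips along the way, the symbol is +1.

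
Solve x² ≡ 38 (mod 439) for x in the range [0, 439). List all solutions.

Since 439 ≡ 3 (mod 4), a square root of 38 is 38^((439+1)/4) = 38^110 mod 439.
Repeated squaring: 38^2≡127, 38^4≡325, 38^8≡265, 38^16≡424, 38^32≡225, 38^64≡140 (mod 439).
38^110 = 38^(64+32+8+4+2) ≡ 113 (mod 439).
Check: 113² = 12769 ≡ 38 (mod 439). The two roots are 113 and 326.

113, 326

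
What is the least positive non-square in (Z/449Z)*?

3

(2/449) = +1, so 2 is a residue.
(3/449) = −1, so 3 is the smallest positive non-residue mod 449.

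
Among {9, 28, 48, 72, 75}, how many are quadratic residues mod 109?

(9/109) = +1 → QR.
(28/109) = +1 → QR.
(48/109) = +1 → QR.
(72/109) = -1 → non-residue.
(75/109) = +1 → QR.
Total quadratic residues among the 5: 4.

4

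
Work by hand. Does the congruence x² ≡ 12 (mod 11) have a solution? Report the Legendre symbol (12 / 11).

1

Euler's criterion: (12/11) ≡ 1^5 (mod 11).
1^2 ≡ 1 (mod 11)
1^4 ≡ 1 (mod 11)
1^5 = 1^(4+1) ≡ 1 (mod 11).
Result is 1, so (12/11) = 1.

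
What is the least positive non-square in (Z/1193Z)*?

(2/1193) = +1, so 2 is a residue.
(3/1193) = −1, so 3 is the smallest positive non-residue mod 1193.

3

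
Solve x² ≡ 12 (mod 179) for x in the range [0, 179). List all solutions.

Since 179 ≡ 3 (mod 4), a square root of 12 is 12^((179+1)/4) = 12^45 mod 179.
Repeated squaring: 12^2≡144, 12^4≡151, 12^8≡68, 12^16≡149, 12^32≡5 (mod 179).
12^45 = 12^(32+8+4+1) ≡ 141 (mod 179).
Check: 141² = 19881 ≡ 12 (mod 179). The two roots are 38 and 141.

38, 141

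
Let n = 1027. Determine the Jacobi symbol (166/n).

Pull out 2: since 1027 ≡ 3 (mod 8), (2/1027) = -1.
Reciprocity: 83 ≡ 3 and 1027 ≡ 3 (mod 4), so (83/1027) = −(1027/83).
Reduce top mod 83: now compute (31/83).
Reciprocity: 31 ≡ 3 and 83 ≡ 3 (mod 4), so (31/83) = −(83/31).
Reduce top mod 31: now compute (21/31).
Reciprocity: 21 ≡ 1 and 31 ≡ 3 (mod 4), so (21/31) = +(31/21).
Reduce top mod 21: now compute (10/21).
Pull out 2: since 21 ≡ 5 (mod 8), (2/21) = -1.
Reciprocity: 5 ≡ 1 and 21 ≡ 1 (mod 4), so (5/21) = +(21/5).
Reduce top mod 5: now compute (1/5).
Reached (1/5) = 1. Collecting the sign flips along the way, the symbol is +1.

1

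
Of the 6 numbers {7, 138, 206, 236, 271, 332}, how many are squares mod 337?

(7/337) = +1 → QR.
(138/337) = -1 → non-residue.
(206/337) = +1 → QR.
(236/337) = -1 → non-residue.
(271/337) = -1 → non-residue.
(332/337) = -1 → non-residue.
Total quadratic residues among the 6: 2.

2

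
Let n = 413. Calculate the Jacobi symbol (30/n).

Pull out 2: since 413 ≡ 5 (mod 8), (2/413) = -1.
Reciprocity: 15 ≡ 3 and 413 ≡ 1 (mod 4), so (15/413) = +(413/15).
Reduce top mod 15: now compute (8/15).
Pull out 2^3: since 15 ≡ 7 (mod 8), (2/15) = +1, so (2/15)^3 = +1.
Reached (1/15) = 1. Collecting the sign flips along the way, the symbol is -1.

-1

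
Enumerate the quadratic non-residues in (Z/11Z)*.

Square k = 1,…,5 (k and 11−k give the same square):
1²=1, 2²=4, 3²=9, 4²≡5, 5²≡3 (mod 11).
The residues are {1, 3, 4, 5, 9}; the non-residues are the remaining 5 nonzero classes.

2, 6, 7, 8, 10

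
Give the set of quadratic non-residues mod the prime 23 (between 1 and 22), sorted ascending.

Square k = 1,…,11 (k and 23−k give the same square):
1²=1, 2²=4, 3²=9, 4²=16, 5²≡2, 6²≡13, 7²≡3, 8²≡18, 9²≡12, 10²≡8, 11²≡6 (mod 23).
The residues are {1, 2, 3, 4, 6, 8, 9, 12, 13, 16, 18}; the non-residues are the remaining 11 nonzero classes.

5, 7, 10, 11, 14, 15, 17, 19, 20, 21, 22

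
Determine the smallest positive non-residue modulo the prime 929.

3

(2/929) = +1, so 2 is a residue.
(3/929) = −1, so 3 is the smallest positive non-residue mod 929.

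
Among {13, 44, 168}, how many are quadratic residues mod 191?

1

(13/191) = +1 → QR.
(44/191) = -1 → non-residue.
(168/191) = -1 → non-residue.
Total quadratic residues among the 3: 1.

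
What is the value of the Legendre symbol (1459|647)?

1

First reduce: 1459 ≡ 165 (mod 647).
Reciprocity: 165 ≡ 1 and 647 ≡ 3 (mod 4), so (165/647) = +(647/165).
Reduce top mod 165: now compute (152/165).
Pull out 2^3: since 165 ≡ 5 (mod 8), (2/165) = -1, so (2/165)^3 = -1.
Reciprocity: 19 ≡ 3 and 165 ≡ 1 (mod 4), so (19/165) = +(165/19).
Reduce top mod 19: now compute (13/19).
Reciprocity: 13 ≡ 1 and 19 ≡ 3 (mod 4), so (13/19) = +(19/13).
Reduce top mod 13: now compute (6/13).
Pull out 2: since 13 ≡ 5 (mod 8), (2/13) = -1.
Reciprocity: 3 ≡ 3 and 13 ≡ 1 (mod 4), so (3/13) = +(13/3).
Reduce top mod 3: now compute (1/3).
Reached (1/3) = 1. Collecting the sign flips along the way, the symbol is +1.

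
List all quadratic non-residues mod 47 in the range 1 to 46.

5, 10, 11, 13, 15, 19, 20, 22, 23, 26, 29, 30, 31, 33, 35, 38, 39, 40, 41, 43, 44, 45, 46

Square k = 1,…,23 (k and 47−k give the same square):
1²=1, 2²=4, 3²=9, 4²=16, 5²=25, 6²=36, 7²≡2, 8²≡17, 9²≡34, 10²≡6, 11²≡27, 12²≡3, 13²≡28, 14²≡8, 15²≡37, 16²≡21, 17²≡7, 18²≡42, 19²≡32, 20²≡24, 21²≡18, 22²≡14, 23²≡12 (mod 47).
The residues are {1, 2, 3, 4, 6, 7, 8, 9, 12, 14, 16, 17, 18, 21, 24, 25, 27, 28, 32, 34, 36, 37, 42}; the non-residues are the remaining 23 nonzero classes.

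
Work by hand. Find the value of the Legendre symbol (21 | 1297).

Reciprocity: 21 ≡ 1 and 1297 ≡ 1 (mod 4), so (21/1297) = +(1297/21).
Reduce top mod 21: now compute (16/21).
Pull out 2^4: since 21 ≡ 5 (mod 8), (2/21) = -1, so (2/21)^4 = +1.
Reached (1/21) = 1. Collecting the sign flips along the way, the symbol is +1.

1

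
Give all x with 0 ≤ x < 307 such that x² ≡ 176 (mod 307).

100, 207

Since 307 ≡ 3 (mod 4), a square root of 176 is 176^((307+1)/4) = 176^77 mod 307.
Repeated squaring: 176^2≡276, 176^4≡40, 176^8≡65, 176^16≡234, 176^32≡110, 176^64≡127 (mod 307).
176^77 = 176^(64+8+4+1) ≡ 100 (mod 307).
Check: 100² = 10000 ≡ 176 (mod 307). The two roots are 100 and 207.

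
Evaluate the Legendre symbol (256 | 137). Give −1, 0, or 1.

First reduce: 256 ≡ 119 (mod 137).
Reciprocity: 119 ≡ 3 and 137 ≡ 1 (mod 4), so (119/137) = +(137/119).
Reduce top mod 119: now compute (18/119).
Pull out 2: since 119 ≡ 7 (mod 8), (2/119) = +1.
Reciprocity: 9 ≡ 1 and 119 ≡ 3 (mod 4), so (9/119) = +(119/9).
Reduce top mod 9: now compute (2/9).
Pull out 2: since 9 ≡ 1 (mod 8), (2/9) = +1.
Reached (1/9) = 1. Collecting the sign flips along the way, the symbol is +1.

1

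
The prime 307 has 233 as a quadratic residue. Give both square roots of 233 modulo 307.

141, 166

Since 307 ≡ 3 (mod 4), a square root of 233 is 233^((307+1)/4) = 233^77 mod 307.
Repeated squaring: 233^2≡257, 233^4≡44, 233^8≡94, 233^16≡240, 233^32≡191, 233^64≡255 (mod 307).
233^77 = 233^(64+8+4+1) ≡ 141 (mod 307).
Check: 141² = 19881 ≡ 233 (mod 307). The two roots are 141 and 166.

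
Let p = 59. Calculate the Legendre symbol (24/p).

Pull out 2^3: since 59 ≡ 3 (mod 8), (2/59) = -1, so (2/59)^3 = -1.
Reciprocity: 3 ≡ 3 and 59 ≡ 3 (mod 4), so (3/59) = −(59/3).
Reduce top mod 3: now compute (2/3).
Pull out 2: since 3 ≡ 3 (mod 8), (2/3) = -1.
Reached (1/3) = 1. Collecting the sign flips along the way, the symbol is -1.

-1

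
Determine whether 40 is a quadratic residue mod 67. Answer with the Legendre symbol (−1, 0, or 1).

1

Pull out 2^3: since 67 ≡ 3 (mod 8), (2/67) = -1, so (2/67)^3 = -1.
Reciprocity: 5 ≡ 1 and 67 ≡ 3 (mod 4), so (5/67) = +(67/5).
Reduce top mod 5: now compute (2/5).
Pull out 2: since 5 ≡ 5 (mod 8), (2/5) = -1.
Reached (1/5) = 1. Collecting the sign flips along the way, the symbol is +1.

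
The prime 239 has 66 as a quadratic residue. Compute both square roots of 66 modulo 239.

117, 122

Since 239 ≡ 3 (mod 4), a square root of 66 is 66^((239+1)/4) = 66^60 mod 239.
Repeated squaring: 66^2≡54, 66^4≡48, 66^8≡153, 66^16≡226, 66^32≡169 (mod 239).
66^60 = 66^(32+16+8+4) ≡ 122 (mod 239).
Check: 122² = 14884 ≡ 66 (mod 239). The two roots are 117 and 122.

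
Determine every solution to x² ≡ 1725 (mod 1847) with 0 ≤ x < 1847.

182, 1665

Since 1847 ≡ 3 (mod 4), a square root of 1725 is 1725^((1847+1)/4) = 1725^462 mod 1847.
Repeated squaring: 1725^2≡108, 1725^4≡582, 1725^8≡723, 1725^16≡28, 1725^32≡784, 1725^64≡1452, 1725^128≡877, 1725^256≡777 (mod 1847).
1725^462 = 1725^(256+128+64+8+4+2) ≡ 182 (mod 1847).
Check: 182² = 33124 ≡ 1725 (mod 1847). The two roots are 182 and 1665.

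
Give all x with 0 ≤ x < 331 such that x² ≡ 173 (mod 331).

Since 331 ≡ 3 (mod 4), a square root of 173 is 173^((331+1)/4) = 173^83 mod 331.
Repeated squaring: 173^2≡139, 173^4≡123, 173^8≡234, 173^16≡141, 173^32≡21, 173^64≡110 (mod 331).
173^83 = 173^(64+16+2+1) ≡ 156 (mod 331).
Check: 156² = 24336 ≡ 173 (mod 331). The two roots are 156 and 175.

156, 175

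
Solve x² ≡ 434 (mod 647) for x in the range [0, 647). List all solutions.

Since 647 ≡ 3 (mod 4), a square root of 434 is 434^((647+1)/4) = 434^162 mod 647.
Repeated squaring: 434^2≡79, 434^4≡418, 434^8≡34, 434^16≡509, 434^32≡281, 434^64≡27, 434^128≡82 (mod 647).
434^162 = 434^(128+32+2) ≡ 307 (mod 647).
Check: 307² = 94249 ≡ 434 (mod 647). The two roots are 307 and 340.

307, 340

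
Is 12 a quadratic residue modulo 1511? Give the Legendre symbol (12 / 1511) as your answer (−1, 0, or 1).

1

Pull out 2^2: since 1511 ≡ 7 (mod 8), (2/1511) = +1, so (2/1511)^2 = +1.
Reciprocity: 3 ≡ 3 and 1511 ≡ 3 (mod 4), so (3/1511) = −(1511/3).
Reduce top mod 3: now compute (2/3).
Pull out 2: since 3 ≡ 3 (mod 8), (2/3) = -1.
Reached (1/3) = 1. Collecting the sign flips along the way, the symbol is +1.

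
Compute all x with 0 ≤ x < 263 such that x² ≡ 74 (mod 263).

Since 263 ≡ 3 (mod 4), a square root of 74 is 74^((263+1)/4) = 74^66 mod 263.
Repeated squaring: 74^2≡216, 74^4≡105, 74^8≡242, 74^16≡178, 74^32≡124, 74^64≡122 (mod 263).
74^66 = 74^(64+2) ≡ 52 (mod 263).
Check: 52² = 2704 ≡ 74 (mod 263). The two roots are 52 and 211.

52, 211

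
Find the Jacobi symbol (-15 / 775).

First reduce: -15 ≡ 760 (mod 775).
Pull out 2^3: since 775 ≡ 7 (mod 8), (2/775) = +1, so (2/775)^3 = +1.
Reciprocity: 95 ≡ 3 and 775 ≡ 3 (mod 4), so (95/775) = −(775/95).
Reduce top mod 95: now compute (15/95).
Reciprocity: 15 ≡ 3 and 95 ≡ 3 (mod 4), so (15/95) = −(95/15).
Reduce top mod 15: now compute (5/15).
Reciprocity: 5 ≡ 1 and 15 ≡ 3 (mod 4), so (5/15) = +(15/5).
Reduce top mod 5: now compute (0/5).
Top reduces to 0: gcd > 1, so the symbol is 0.

0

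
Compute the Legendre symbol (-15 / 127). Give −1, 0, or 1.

First reduce: -15 ≡ 112 (mod 127).
Pull out 2^4: since 127 ≡ 7 (mod 8), (2/127) = +1, so (2/127)^4 = +1.
Reciprocity: 7 ≡ 3 and 127 ≡ 3 (mod 4), so (7/127) = −(127/7).
Reduce top mod 7: now compute (1/7).
Reached (1/7) = 1. Collecting the sign flips along the way, the symbol is -1.

-1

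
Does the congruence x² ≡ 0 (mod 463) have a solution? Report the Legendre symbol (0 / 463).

Top reduces to 0: gcd > 1, so the symbol is 0.

0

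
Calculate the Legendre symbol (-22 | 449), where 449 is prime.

1

First reduce: -22 ≡ 427 (mod 449).
Reciprocity: 427 ≡ 3 and 449 ≡ 1 (mod 4), so (427/449) = +(449/427).
Reduce top mod 427: now compute (22/427).
Pull out 2: since 427 ≡ 3 (mod 8), (2/427) = -1.
Reciprocity: 11 ≡ 3 and 427 ≡ 3 (mod 4), so (11/427) = −(427/11).
Reduce top mod 11: now compute (9/11).
Reciprocity: 9 ≡ 1 and 11 ≡ 3 (mod 4), so (9/11) = +(11/9).
Reduce top mod 9: now compute (2/9).
Pull out 2: since 9 ≡ 1 (mod 8), (2/9) = +1.
Reached (1/9) = 1. Collecting the sign flips along the way, the symbol is +1.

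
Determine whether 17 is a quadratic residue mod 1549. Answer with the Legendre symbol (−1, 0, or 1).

Reciprocity: 17 ≡ 1 and 1549 ≡ 1 (mod 4), so (17/1549) = +(1549/17).
Reduce top mod 17: now compute (2/17).
Pull out 2: since 17 ≡ 1 (mod 8), (2/17) = +1.
Reached (1/17) = 1. Collecting the sign flips along the way, the symbol is +1.

1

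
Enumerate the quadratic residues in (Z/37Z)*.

1, 3, 4, 7, 9, 10, 11, 12, 16, 21, 25, 26, 27, 28, 30, 33, 34, 36

Square k = 1,…,18 (k and 37−k give the same square):
1²=1, 2²=4, 3²=9, 4²=16, 5²=25, 6²=36, 7²≡12, 8²≡27, 9²≡7, 10²≡26, 11²≡10, 12²≡33, 13²≡21, 14²≡11, 15²≡3, 16²≡34, 17²≡30, 18²≡28 (mod 37).
So the quadratic residues mod 37 are {1, 3, 4, 7, 9, 10, 11, 12, 16, 21, 25, 26, 27, 28, 30, 33, 34, 36}.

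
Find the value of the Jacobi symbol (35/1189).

-1

Reciprocity: 35 ≡ 3 and 1189 ≡ 1 (mod 4), so (35/1189) = +(1189/35).
Reduce top mod 35: now compute (34/35).
Pull out 2: since 35 ≡ 3 (mod 8), (2/35) = -1.
Reciprocity: 17 ≡ 1 and 35 ≡ 3 (mod 4), so (17/35) = +(35/17).
Reduce top mod 17: now compute (1/17).
Reached (1/17) = 1. Collecting the sign flips along the way, the symbol is -1.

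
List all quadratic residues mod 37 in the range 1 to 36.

Square k = 1,…,18 (k and 37−k give the same square):
1²=1, 2²=4, 3²=9, 4²=16, 5²=25, 6²=36, 7²≡12, 8²≡27, 9²≡7, 10²≡26, 11²≡10, 12²≡33, 13²≡21, 14²≡11, 15²≡3, 16²≡34, 17²≡30, 18²≡28 (mod 37).
So the quadratic residues mod 37 are {1, 3, 4, 7, 9, 10, 11, 12, 16, 21, 25, 26, 27, 28, 30, 33, 34, 36}.

1 3 4 7 9 10 11 12 16 21 25 26 27 28 30 33 34 36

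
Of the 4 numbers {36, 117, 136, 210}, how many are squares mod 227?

(36/227) = +1 → QR.
(117/227) = -1 → non-residue.
(136/227) = +1 → QR.
(210/227) = +1 → QR.
Total quadratic residues among the 4: 3.

3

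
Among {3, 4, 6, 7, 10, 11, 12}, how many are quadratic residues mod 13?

(3/13) = +1 → QR.
(4/13) = +1 → QR.
(6/13) = -1 → non-residue.
(7/13) = -1 → non-residue.
(10/13) = +1 → QR.
(11/13) = -1 → non-residue.
(12/13) = +1 → QR.
Total quadratic residues among the 7: 4.

4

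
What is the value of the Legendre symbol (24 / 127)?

-1

Pull out 2^3: since 127 ≡ 7 (mod 8), (2/127) = +1, so (2/127)^3 = +1.
Reciprocity: 3 ≡ 3 and 127 ≡ 3 (mod 4), so (3/127) = −(127/3).
Reduce top mod 3: now compute (1/3).
Reached (1/3) = 1. Collecting the sign flips along the way, the symbol is -1.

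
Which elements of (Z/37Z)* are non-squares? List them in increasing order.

Square k = 1,…,18 (k and 37−k give the same square):
1²=1, 2²=4, 3²=9, 4²=16, 5²=25, 6²=36, 7²≡12, 8²≡27, 9²≡7, 10²≡26, 11²≡10, 12²≡33, 13²≡21, 14²≡11, 15²≡3, 16²≡34, 17²≡30, 18²≡28 (mod 37).
The residues are {1, 3, 4, 7, 9, 10, 11, 12, 16, 21, 25, 26, 27, 28, 30, 33, 34, 36}; the non-residues are the remaining 18 nonzero classes.

2, 5, 6, 8, 13, 14, 15, 17, 18, 19, 20, 22, 23, 24, 29, 31, 32, 35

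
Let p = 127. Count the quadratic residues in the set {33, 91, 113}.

(33/127) = -1 → non-residue.
(91/127) = -1 → non-residue.
(113/127) = +1 → QR.
Total quadratic residues among the 3: 1.

1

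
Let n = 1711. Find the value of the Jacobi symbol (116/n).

0

Pull out 2^2: since 1711 ≡ 7 (mod 8), (2/1711) = +1, so (2/1711)^2 = +1.
Reciprocity: 29 ≡ 1 and 1711 ≡ 3 (mod 4), so (29/1711) = +(1711/29).
Reduce top mod 29: now compute (0/29).
Top reduces to 0: gcd > 1, so the symbol is 0.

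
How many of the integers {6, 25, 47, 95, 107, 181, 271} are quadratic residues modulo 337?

6

(6/337) = +1 → QR.
(25/337) = +1 → QR.
(47/337) = +1 → QR.
(95/337) = +1 → QR.
(107/337) = +1 → QR.
(181/337) = +1 → QR.
(271/337) = -1 → non-residue.
Total quadratic residues among the 7: 6.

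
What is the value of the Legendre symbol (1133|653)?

First reduce: 1133 ≡ 480 (mod 653).
Pull out 2^5: since 653 ≡ 5 (mod 8), (2/653) = -1, so (2/653)^5 = -1.
Reciprocity: 15 ≡ 3 and 653 ≡ 1 (mod 4), so (15/653) = +(653/15).
Reduce top mod 15: now compute (8/15).
Pull out 2^3: since 15 ≡ 7 (mod 8), (2/15) = +1, so (2/15)^3 = +1.
Reached (1/15) = 1. Collecting the sign flips along the way, the symbol is -1.

-1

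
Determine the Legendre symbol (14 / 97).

Euler's criterion: (14/97) ≡ 14^48 (mod 97).
14^2 ≡ 2 (mod 97)
14^4 ≡ 4 (mod 97)
14^8 ≡ 16 (mod 97)
14^16 ≡ 62 (mod 97)
14^32 ≡ 61 (mod 97)
14^48 = 14^(32+16) ≡ 96 (mod 97).
Result is 96 ≡ −1, so (14/97) = −1.

-1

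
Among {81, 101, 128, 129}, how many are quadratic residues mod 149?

2

(81/149) = +1 → QR.
(101/149) = -1 → non-residue.
(128/149) = -1 → non-residue.
(129/149) = +1 → QR.
Total quadratic residues among the 4: 2.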